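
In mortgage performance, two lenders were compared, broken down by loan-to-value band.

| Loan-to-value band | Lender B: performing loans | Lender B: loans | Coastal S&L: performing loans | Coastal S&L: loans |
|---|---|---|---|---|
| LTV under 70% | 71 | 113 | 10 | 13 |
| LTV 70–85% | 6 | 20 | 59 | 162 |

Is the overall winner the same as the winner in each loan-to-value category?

No

LTV under 70%: Lender B 71/113 = 62.8%, Coastal S&L 10/13 = 76.9% → Coastal S&L
LTV 70–85%: Lender B 6/20 = 30.0%, Coastal S&L 59/162 = 36.4% → Coastal S&L
Overall: Lender B 77/133 = 57.9%, Coastal S&L 69/175 = 39.4% → Lender B
Coastal S&L wins each loan-to-value group but Lender B wins overall — the comparison reverses. Coastal S&L's loans skew toward LTV 70–85%, which has a lower base rate.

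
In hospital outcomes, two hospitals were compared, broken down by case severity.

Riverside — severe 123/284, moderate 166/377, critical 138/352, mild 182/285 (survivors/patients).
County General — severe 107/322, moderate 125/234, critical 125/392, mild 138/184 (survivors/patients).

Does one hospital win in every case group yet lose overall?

Severe: Riverside 123/284 = 43.3%, County General 107/322 = 33.2% → Riverside
Moderate: Riverside 166/377 = 44.0%, County General 125/234 = 53.4% → County General
Critical: Riverside 138/352 = 39.2%, County General 125/392 = 31.9% → Riverside
Mild: Riverside 182/285 = 63.9%, County General 138/184 = 75.0% → County General
Overall: Riverside 609/1298 = 46.9%, County General 495/1132 = 43.7% → Riverside
Neither sweeps: Riverside wins 2 of 4 groups, County General wins 2. Riverside wins overall but not every group — no Simpson reversal.

No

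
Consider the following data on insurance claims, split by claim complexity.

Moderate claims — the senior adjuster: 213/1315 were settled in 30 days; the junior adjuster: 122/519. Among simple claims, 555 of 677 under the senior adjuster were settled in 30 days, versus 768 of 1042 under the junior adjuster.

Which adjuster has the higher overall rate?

the junior adjuster

Moderate: the senior adjuster 213/1315 = 16.2%, the junior adjuster 122/519 = 23.5% → the junior adjuster
Simple: the senior adjuster 555/677 = 82.0%, the junior adjuster 768/1042 = 73.7% → the senior adjuster
Overall: the senior adjuster 768/1992 = 38.6%, the junior adjuster 890/1561 = 57.0% → the junior adjuster
(Neither sweeps every claim group, but the junior adjuster has the higher pooled rate.)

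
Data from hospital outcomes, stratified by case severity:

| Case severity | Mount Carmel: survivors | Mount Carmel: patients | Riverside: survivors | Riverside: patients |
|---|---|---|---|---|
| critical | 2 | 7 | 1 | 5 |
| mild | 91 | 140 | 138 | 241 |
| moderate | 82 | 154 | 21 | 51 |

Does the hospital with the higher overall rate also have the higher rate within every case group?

Critical: Mount Carmel 2/7 = 28.6%, Riverside 1/5 = 20.0% → Mount Carmel
Mild: Mount Carmel 91/140 = 65.0%, Riverside 138/241 = 57.3% → Mount Carmel
Moderate: Mount Carmel 82/154 = 53.2%, Riverside 21/51 = 41.2% → Mount Carmel
Overall: Mount Carmel 175/301 = 58.1%, Riverside 160/297 = 53.9% → Mount Carmel
Mount Carmel wins overall and in every case group — no reversal.

Yes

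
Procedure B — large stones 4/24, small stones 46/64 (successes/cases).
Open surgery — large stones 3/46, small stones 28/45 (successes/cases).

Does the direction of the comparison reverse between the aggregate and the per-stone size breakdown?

Large stones: Procedure B 4/24 = 16.7%, open surgery 3/46 = 6.5% → Procedure B
Small stones: Procedure B 46/64 = 71.9%, open surgery 28/45 = 62.2% → Procedure B
Overall: Procedure B 50/88 = 56.8%, open surgery 31/91 = 34.1% → Procedure B
Procedure B wins overall and in every stone group — no reversal.

No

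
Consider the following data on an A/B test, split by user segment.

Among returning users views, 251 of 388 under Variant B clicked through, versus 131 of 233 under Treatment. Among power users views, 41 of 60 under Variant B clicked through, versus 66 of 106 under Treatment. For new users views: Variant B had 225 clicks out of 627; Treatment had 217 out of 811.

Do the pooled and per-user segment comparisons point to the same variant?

Returning users: Variant B 251/388 = 64.7%, Treatment 131/233 = 56.2% → Variant B
Power users: Variant B 41/60 = 68.3%, Treatment 66/106 = 62.3% → Variant B
New users: Variant B 225/627 = 35.9%, Treatment 217/811 = 26.8% → Variant B
Overall: Variant B 517/1075 = 48.1%, Treatment 414/1150 = 36.0% → Variant B
Variant B wins overall and in every user group — no reversal.

Yes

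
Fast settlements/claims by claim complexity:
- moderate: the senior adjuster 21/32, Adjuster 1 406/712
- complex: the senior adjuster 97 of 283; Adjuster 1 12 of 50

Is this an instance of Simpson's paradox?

Moderate: the senior adjuster 21/32 = 65.6%, Adjuster 1 406/712 = 57.0% → the senior adjuster
Complex: the senior adjuster 97/283 = 34.3%, Adjuster 1 12/50 = 24.0% → the senior adjuster
Overall: the senior adjuster 118/315 = 37.5%, Adjuster 1 418/762 = 54.9% → Adjuster 1
The senior adjuster wins each claim group but Adjuster 1 wins overall — the comparison reverses. The senior adjuster's claims skew toward complex, which has a lower base rate.

Yes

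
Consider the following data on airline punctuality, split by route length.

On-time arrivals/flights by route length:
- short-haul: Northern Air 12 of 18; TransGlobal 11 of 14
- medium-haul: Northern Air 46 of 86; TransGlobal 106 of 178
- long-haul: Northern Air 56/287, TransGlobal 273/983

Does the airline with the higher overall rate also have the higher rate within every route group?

Short-haul: Northern Air 12/18 = 66.7%, TransGlobal 11/14 = 78.6% → TransGlobal
Medium-haul: Northern Air 46/86 = 53.5%, TransGlobal 106/178 = 59.6% → TransGlobal
Long-haul: Northern Air 56/287 = 19.5%, TransGlobal 273/983 = 27.8% → TransGlobal
Overall: Northern Air 114/391 = 29.2%, TransGlobal 390/1175 = 33.2% → TransGlobal
TransGlobal wins overall and in every route group — no reversal.

Yes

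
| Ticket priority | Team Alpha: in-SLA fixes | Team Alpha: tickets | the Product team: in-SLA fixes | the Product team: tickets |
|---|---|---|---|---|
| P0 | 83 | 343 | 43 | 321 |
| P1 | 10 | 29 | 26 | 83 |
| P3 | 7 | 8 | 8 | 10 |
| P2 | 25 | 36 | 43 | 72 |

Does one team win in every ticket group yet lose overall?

P0: Team Alpha 83/343 = 24.2%, the Product team 43/321 = 13.4% → Team Alpha
P1: Team Alpha 10/29 = 34.5%, the Product team 26/83 = 31.3% → Team Alpha
P3: Team Alpha 7/8 = 87.5%, the Product team 8/10 = 80.0% → Team Alpha
P2: Team Alpha 25/36 = 69.4%, the Product team 43/72 = 59.7% → Team Alpha
Overall: Team Alpha 125/416 = 30.0%, the Product team 120/486 = 24.7% → Team Alpha
Team Alpha wins overall and in every ticket group — no reversal.

No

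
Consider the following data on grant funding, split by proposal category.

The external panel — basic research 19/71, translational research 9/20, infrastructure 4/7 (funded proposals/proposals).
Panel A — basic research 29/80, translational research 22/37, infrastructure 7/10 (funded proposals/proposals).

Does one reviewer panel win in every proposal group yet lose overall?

No

Basic research: the external panel 19/71 = 26.8%, Panel A 29/80 = 36.2% → Panel A
Translational research: the external panel 9/20 = 45.0%, Panel A 22/37 = 59.5% → Panel A
Infrastructure: the external panel 4/7 = 57.1%, Panel A 7/10 = 70.0% → Panel A
Overall: the external panel 32/98 = 32.7%, Panel A 58/127 = 45.7% → Panel A
Panel A wins overall and in every proposal group — no reversal.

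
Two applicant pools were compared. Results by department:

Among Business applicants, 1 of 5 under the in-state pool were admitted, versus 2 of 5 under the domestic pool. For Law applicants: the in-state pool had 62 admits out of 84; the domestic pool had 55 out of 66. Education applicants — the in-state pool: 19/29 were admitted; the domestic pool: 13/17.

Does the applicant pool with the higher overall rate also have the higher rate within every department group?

Yes

Business: the in-state pool 1/5 = 20.0%, the domestic pool 2/5 = 40.0% → the domestic pool
Law: the in-state pool 62/84 = 73.8%, the domestic pool 55/66 = 83.3% → the domestic pool
Education: the in-state pool 19/29 = 65.5%, the domestic pool 13/17 = 76.5% → the domestic pool
Overall: the in-state pool 82/118 = 69.5%, the domestic pool 70/88 = 79.5% → the domestic pool
The domestic pool wins overall and in every department group — no reversal.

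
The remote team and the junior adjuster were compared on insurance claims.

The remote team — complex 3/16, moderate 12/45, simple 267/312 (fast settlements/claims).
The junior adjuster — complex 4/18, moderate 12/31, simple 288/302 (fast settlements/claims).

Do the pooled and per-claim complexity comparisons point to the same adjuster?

Yes

Complex: the remote team 3/16 = 18.8%, the junior adjuster 4/18 = 22.2% → the junior adjuster
Moderate: the remote team 12/45 = 26.7%, the junior adjuster 12/31 = 38.7% → the junior adjuster
Simple: the remote team 267/312 = 85.6%, the junior adjuster 288/302 = 95.4% → the junior adjuster
Overall: the remote team 282/373 = 75.6%, the junior adjuster 304/351 = 86.6% → the junior adjuster
The junior adjuster wins overall and in every claim group — no reversal.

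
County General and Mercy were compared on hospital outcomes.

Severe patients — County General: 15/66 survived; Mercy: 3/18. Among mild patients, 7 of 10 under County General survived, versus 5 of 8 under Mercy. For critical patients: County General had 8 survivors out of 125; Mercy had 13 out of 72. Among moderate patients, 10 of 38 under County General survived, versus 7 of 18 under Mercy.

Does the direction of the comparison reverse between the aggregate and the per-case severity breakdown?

Severe: County General 15/66 = 22.7%, Mercy 3/18 = 16.7% → County General
Mild: County General 7/10 = 70.0%, Mercy 5/8 = 62.5% → County General
Critical: County General 8/125 = 6.4%, Mercy 13/72 = 18.1% → Mercy
Moderate: County General 10/38 = 26.3%, Mercy 7/18 = 38.9% → Mercy
Overall: County General 40/239 = 16.7%, Mercy 28/116 = 24.1% → Mercy
Neither sweeps: County General wins 2 of 4 groups, Mercy wins 2. Mercy wins overall but not every group — no Simpson reversal.

No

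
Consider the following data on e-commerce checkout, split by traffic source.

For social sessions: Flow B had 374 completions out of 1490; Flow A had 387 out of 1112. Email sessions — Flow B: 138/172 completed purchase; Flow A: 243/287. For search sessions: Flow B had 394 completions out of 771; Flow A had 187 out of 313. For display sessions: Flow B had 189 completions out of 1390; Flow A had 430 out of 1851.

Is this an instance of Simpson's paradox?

Social: Flow B 374/1490 = 25.1%, Flow A 387/1112 = 34.8% → Flow A
Email: Flow B 138/172 = 80.2%, Flow A 243/287 = 84.7% → Flow A
Search: Flow B 394/771 = 51.1%, Flow A 187/313 = 59.7% → Flow A
Display: Flow B 189/1390 = 13.6%, Flow A 430/1851 = 23.2% → Flow A
Overall: Flow B 1095/3823 = 28.6%, Flow A 1247/3563 = 35.0% → Flow A
Flow A wins overall and in every traffic group — no reversal.

No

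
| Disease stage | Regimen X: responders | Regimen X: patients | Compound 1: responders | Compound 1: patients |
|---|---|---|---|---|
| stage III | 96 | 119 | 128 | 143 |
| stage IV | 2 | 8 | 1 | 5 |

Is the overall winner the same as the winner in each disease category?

Stage III: Regimen X 96/119 = 80.7%, Compound 1 128/143 = 89.5% → Compound 1
Stage IV: Regimen X 2/8 = 25.0%, Compound 1 1/5 = 20.0% → Regimen X
Overall: Regimen X 98/127 = 77.2%, Compound 1 129/148 = 87.2% → Compound 1
Neither sweeps: Regimen X wins 1 of 2 groups, Compound 1 wins 1. Compound 1 wins overall but not every group — no Simpson reversal.

No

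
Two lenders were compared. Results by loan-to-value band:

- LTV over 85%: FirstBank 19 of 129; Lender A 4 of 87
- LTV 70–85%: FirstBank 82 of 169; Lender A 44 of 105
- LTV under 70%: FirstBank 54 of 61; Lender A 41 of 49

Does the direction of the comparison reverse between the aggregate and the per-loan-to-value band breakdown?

LTV over 85%: FirstBank 19/129 = 14.7%, Lender A 4/87 = 4.6% → FirstBank
LTV 70–85%: FirstBank 82/169 = 48.5%, Lender A 44/105 = 41.9% → FirstBank
LTV under 70%: FirstBank 54/61 = 88.5%, Lender A 41/49 = 83.7% → FirstBank
Overall: FirstBank 155/359 = 43.2%, Lender A 89/241 = 36.9% → FirstBank
FirstBank wins overall and in every loan-to-value group — no reversal.

No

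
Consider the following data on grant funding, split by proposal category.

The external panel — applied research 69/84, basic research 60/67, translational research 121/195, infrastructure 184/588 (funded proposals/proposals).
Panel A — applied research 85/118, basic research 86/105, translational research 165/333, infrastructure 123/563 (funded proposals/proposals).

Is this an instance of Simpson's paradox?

Applied research: the external panel 69/84 = 82.1%, Panel A 85/118 = 72.0% → the external panel
Basic research: the external panel 60/67 = 89.6%, Panel A 86/105 = 81.9% → the external panel
Translational research: the external panel 121/195 = 62.1%, Panel A 165/333 = 49.5% → the external panel
Infrastructure: the external panel 184/588 = 31.3%, Panel A 123/563 = 21.8% → the external panel
Overall: the external panel 434/934 = 46.5%, Panel A 459/1119 = 41.0% → the external panel
The external panel wins overall and in every proposal group — no reversal.

No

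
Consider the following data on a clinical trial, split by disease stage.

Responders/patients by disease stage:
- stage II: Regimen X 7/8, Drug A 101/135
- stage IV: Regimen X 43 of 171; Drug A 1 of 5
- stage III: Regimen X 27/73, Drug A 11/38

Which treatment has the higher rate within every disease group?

Stage II: Regimen X 7/8 = 87.5%, Drug A 101/135 = 74.8% → Regimen X
Stage IV: Regimen X 43/171 = 25.1%, Drug A 1/5 = 20.0% → Regimen X
Stage III: Regimen X 27/73 = 37.0%, Drug A 11/38 = 28.9% → Regimen X
Regimen X has the higher rate in all 3 groups.

Regimen X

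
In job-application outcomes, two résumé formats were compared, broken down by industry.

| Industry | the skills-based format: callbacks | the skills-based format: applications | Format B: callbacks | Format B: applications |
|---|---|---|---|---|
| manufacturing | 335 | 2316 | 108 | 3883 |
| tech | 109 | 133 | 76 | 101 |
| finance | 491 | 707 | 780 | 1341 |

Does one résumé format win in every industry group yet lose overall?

Manufacturing: the skills-based format 335/2316 = 14.5%, Format B 108/3883 = 2.8% → the skills-based format
Tech: the skills-based format 109/133 = 82.0%, Format B 76/101 = 75.2% → the skills-based format
Finance: the skills-based format 491/707 = 69.4%, Format B 780/1341 = 58.2% → the skills-based format
Overall: the skills-based format 935/3156 = 29.6%, Format B 964/5325 = 18.1% → the skills-based format
The skills-based format wins overall and in every industry group — no reversal.

No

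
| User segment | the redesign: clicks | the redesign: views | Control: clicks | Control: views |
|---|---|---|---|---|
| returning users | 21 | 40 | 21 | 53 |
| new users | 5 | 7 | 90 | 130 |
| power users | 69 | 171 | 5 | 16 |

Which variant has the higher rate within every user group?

the redesign

Returning users: the redesign 21/40 = 52.5%, Control 21/53 = 39.6% → the redesign
New users: the redesign 5/7 = 71.4%, Control 90/130 = 69.2% → the redesign
Power users: the redesign 69/171 = 40.4%, Control 5/16 = 31.2% → the redesign
The redesign has the higher rate in all 3 groups.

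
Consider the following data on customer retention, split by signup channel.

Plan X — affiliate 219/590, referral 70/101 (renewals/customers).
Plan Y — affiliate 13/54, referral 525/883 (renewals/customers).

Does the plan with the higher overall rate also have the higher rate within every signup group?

Affiliate: Plan X 219/590 = 37.1%, Plan Y 13/54 = 24.1% → Plan X
Referral: Plan X 70/101 = 69.3%, Plan Y 525/883 = 59.5% → Plan X
Overall: Plan X 289/691 = 41.8%, Plan Y 538/937 = 57.4% → Plan Y
Plan X wins each signup group but Plan Y wins overall — the comparison reverses. Plan X's customers skew toward affiliate, which has a lower base rate.

No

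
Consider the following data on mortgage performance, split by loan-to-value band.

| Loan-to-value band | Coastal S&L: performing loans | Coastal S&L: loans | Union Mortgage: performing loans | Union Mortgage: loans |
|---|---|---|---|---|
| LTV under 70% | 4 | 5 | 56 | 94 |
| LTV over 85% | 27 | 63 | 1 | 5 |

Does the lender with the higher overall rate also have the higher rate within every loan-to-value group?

LTV under 70%: Coastal S&L 4/5 = 80.0%, Union Mortgage 56/94 = 59.6% → Coastal S&L
LTV over 85%: Coastal S&L 27/63 = 42.9%, Union Mortgage 1/5 = 20.0% → Coastal S&L
Overall: Coastal S&L 31/68 = 45.6%, Union Mortgage 57/99 = 57.6% → Union Mortgage
Coastal S&L wins each loan-to-value group but Union Mortgage wins overall — the comparison reverses. Coastal S&L's loans skew toward LTV over 85%, which has a lower base rate.

No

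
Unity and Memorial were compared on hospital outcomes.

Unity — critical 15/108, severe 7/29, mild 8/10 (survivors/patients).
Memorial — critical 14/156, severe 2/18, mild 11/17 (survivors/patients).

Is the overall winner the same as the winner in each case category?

Yes

Critical: Unity 15/108 = 13.9%, Memorial 14/156 = 9.0% → Unity
Severe: Unity 7/29 = 24.1%, Memorial 2/18 = 11.1% → Unity
Mild: Unity 8/10 = 80.0%, Memorial 11/17 = 64.7% → Unity
Overall: Unity 30/147 = 20.4%, Memorial 27/191 = 14.1% → Unity
Unity wins overall and in every case group — no reversal.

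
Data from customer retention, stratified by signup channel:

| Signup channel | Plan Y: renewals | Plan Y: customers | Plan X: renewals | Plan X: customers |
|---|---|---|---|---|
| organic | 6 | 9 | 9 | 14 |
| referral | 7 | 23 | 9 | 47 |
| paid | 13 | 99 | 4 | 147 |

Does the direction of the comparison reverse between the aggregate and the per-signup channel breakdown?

Organic: Plan Y 6/9 = 66.7%, Plan X 9/14 = 64.3% → Plan Y
Referral: Plan Y 7/23 = 30.4%, Plan X 9/47 = 19.1% → Plan Y
Paid: Plan Y 13/99 = 13.1%, Plan X 4/147 = 2.7% → Plan Y
Overall: Plan Y 26/131 = 19.8%, Plan X 22/208 = 10.6% → Plan Y
Plan Y wins overall and in every signup group — no reversal.

No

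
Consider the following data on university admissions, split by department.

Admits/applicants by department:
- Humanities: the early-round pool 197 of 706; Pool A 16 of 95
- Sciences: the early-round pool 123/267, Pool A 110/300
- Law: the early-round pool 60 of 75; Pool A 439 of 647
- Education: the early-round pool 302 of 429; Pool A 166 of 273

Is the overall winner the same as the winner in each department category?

Humanities: the early-round pool 197/706 = 27.9%, Pool A 16/95 = 16.8% → the early-round pool
Sciences: the early-round pool 123/267 = 46.1%, Pool A 110/300 = 36.7% → the early-round pool
Law: the early-round pool 60/75 = 80.0%, Pool A 439/647 = 67.9% → the early-round pool
Education: the early-round pool 302/429 = 70.4%, Pool A 166/273 = 60.8% → the early-round pool
Overall: the early-round pool 682/1477 = 46.2%, Pool A 731/1315 = 55.6% → Pool A
The early-round pool wins each department group but Pool A wins overall — the comparison reverses. The early-round pool's applicants skew toward Humanities, which has a lower base rate.

No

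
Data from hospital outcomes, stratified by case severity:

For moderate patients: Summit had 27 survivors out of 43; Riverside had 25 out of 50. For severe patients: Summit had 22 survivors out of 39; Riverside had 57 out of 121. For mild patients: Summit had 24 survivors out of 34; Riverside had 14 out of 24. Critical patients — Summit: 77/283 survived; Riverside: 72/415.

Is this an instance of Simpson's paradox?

Moderate: Summit 27/43 = 62.8%, Riverside 25/50 = 50.0% → Summit
Severe: Summit 22/39 = 56.4%, Riverside 57/121 = 47.1% → Summit
Mild: Summit 24/34 = 70.6%, Riverside 14/24 = 58.3% → Summit
Critical: Summit 77/283 = 27.2%, Riverside 72/415 = 17.3% → Summit
Overall: Summit 150/399 = 37.6%, Riverside 168/610 = 27.5% → Summit
Summit wins overall and in every case group — no reversal.

No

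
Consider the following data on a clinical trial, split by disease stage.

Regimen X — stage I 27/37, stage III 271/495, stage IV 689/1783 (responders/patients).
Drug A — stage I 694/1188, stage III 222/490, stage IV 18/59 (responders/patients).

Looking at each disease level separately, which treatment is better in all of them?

Regimen X

Stage I: Regimen X 27/37 = 73.0%, Drug A 694/1188 = 58.4% → Regimen X
Stage III: Regimen X 271/495 = 54.7%, Drug A 222/490 = 45.3% → Regimen X
Stage IV: Regimen X 689/1783 = 38.6%, Drug A 18/59 = 30.5% → Regimen X
Regimen X has the higher rate in all 3 groups.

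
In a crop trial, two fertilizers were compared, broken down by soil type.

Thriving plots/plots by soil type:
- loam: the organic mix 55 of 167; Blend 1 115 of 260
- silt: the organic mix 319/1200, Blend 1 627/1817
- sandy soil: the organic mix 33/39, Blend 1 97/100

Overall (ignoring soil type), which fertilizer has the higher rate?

Blend 1

Loam: the organic mix 55/167 = 32.9%, Blend 1 115/260 = 44.2% → Blend 1
Silt: the organic mix 319/1200 = 26.6%, Blend 1 627/1817 = 34.5% → Blend 1
Sandy soil: the organic mix 33/39 = 84.6%, Blend 1 97/100 = 97.0% → Blend 1
Overall: the organic mix 407/1406 = 28.9%, Blend 1 839/2177 = 38.5% → Blend 1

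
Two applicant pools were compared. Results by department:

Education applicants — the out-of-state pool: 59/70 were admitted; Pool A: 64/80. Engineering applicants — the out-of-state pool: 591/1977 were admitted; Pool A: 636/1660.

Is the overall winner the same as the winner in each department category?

Education: the out-of-state pool 59/70 = 84.3%, Pool A 64/80 = 80.0% → the out-of-state pool
Engineering: the out-of-state pool 591/1977 = 29.9%, Pool A 636/1660 = 38.3% → Pool A
Overall: the out-of-state pool 650/2047 = 31.8%, Pool A 700/1740 = 40.2% → Pool A
Neither sweeps: the out-of-state pool wins 1 of 2 groups, Pool A wins 1. Pool A wins overall but not every group — no Simpson reversal.

No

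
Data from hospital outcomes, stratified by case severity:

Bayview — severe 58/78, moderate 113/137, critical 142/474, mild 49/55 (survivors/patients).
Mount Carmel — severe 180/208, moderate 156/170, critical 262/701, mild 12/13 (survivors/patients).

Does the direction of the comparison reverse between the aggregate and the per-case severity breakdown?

No

Severe: Bayview 58/78 = 74.4%, Mount Carmel 180/208 = 86.5% → Mount Carmel
Moderate: Bayview 113/137 = 82.5%, Mount Carmel 156/170 = 91.8% → Mount Carmel
Critical: Bayview 142/474 = 30.0%, Mount Carmel 262/701 = 37.4% → Mount Carmel
Mild: Bayview 49/55 = 89.1%, Mount Carmel 12/13 = 92.3% → Mount Carmel
Overall: Bayview 362/744 = 48.7%, Mount Carmel 610/1092 = 55.9% → Mount Carmel
Mount Carmel wins overall and in every case group — no reversal.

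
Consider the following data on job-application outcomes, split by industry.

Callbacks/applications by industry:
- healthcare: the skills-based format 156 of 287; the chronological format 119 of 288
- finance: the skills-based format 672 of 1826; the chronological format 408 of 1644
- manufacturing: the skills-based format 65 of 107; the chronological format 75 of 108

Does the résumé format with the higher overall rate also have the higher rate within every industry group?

Healthcare: the skills-based format 156/287 = 54.4%, the chronological format 119/288 = 41.3% → the skills-based format
Finance: the skills-based format 672/1826 = 36.8%, the chronological format 408/1644 = 24.8% → the skills-based format
Manufacturing: the skills-based format 65/107 = 60.7%, the chronological format 75/108 = 69.4% → the chronological format
Overall: the skills-based format 893/2220 = 40.2%, the chronological format 602/2040 = 29.5% → the skills-based format
Neither sweeps: the skills-based format wins 2 of 3 groups, the chronological format wins 1. The skills-based format wins overall but not every group — no Simpson reversal.

No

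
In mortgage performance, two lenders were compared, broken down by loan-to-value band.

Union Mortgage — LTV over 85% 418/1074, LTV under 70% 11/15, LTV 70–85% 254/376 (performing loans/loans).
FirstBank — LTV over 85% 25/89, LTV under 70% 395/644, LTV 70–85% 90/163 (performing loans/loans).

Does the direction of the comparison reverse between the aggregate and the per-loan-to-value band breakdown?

LTV over 85%: Union Mortgage 418/1074 = 38.9%, FirstBank 25/89 = 28.1% → Union Mortgage
LTV under 70%: Union Mortgage 11/15 = 73.3%, FirstBank 395/644 = 61.3% → Union Mortgage
LTV 70–85%: Union Mortgage 254/376 = 67.6%, FirstBank 90/163 = 55.2% → Union Mortgage
Overall: Union Mortgage 683/1465 = 46.6%, FirstBank 510/896 = 56.9% → FirstBank
Union Mortgage wins each loan-to-value group but FirstBank wins overall — the comparison reverses. Union Mortgage's loans skew toward LTV over 85%, which has a lower base rate.

Yes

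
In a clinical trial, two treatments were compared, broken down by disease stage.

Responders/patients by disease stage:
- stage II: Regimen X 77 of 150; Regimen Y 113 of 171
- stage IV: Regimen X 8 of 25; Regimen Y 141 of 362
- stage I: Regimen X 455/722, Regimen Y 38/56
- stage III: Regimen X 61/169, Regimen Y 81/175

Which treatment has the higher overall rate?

Regimen X

Stage II: Regimen X 77/150 = 51.3%, Regimen Y 113/171 = 66.1% → Regimen Y
Stage IV: Regimen X 8/25 = 32.0%, Regimen Y 141/362 = 39.0% → Regimen Y
Stage I: Regimen X 455/722 = 63.0%, Regimen Y 38/56 = 67.9% → Regimen Y
Stage III: Regimen X 61/169 = 36.1%, Regimen Y 81/175 = 46.3% → Regimen Y
Overall: Regimen X 601/1066 = 56.4%, Regimen Y 373/764 = 48.8% → Regimen X
(Regimen Y wins every disease group but Regimen X wins overall — Regimen Y's patients skew toward the low-rate stage IV group.)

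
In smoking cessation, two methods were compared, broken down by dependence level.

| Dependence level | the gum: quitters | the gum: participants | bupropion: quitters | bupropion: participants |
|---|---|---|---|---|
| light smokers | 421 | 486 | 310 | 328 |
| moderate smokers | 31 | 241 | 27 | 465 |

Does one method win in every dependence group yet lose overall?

Light smokers: the gum 421/486 = 86.6%, bupropion 310/328 = 94.5% → bupropion
Moderate smokers: the gum 31/241 = 12.9%, bupropion 27/465 = 5.8% → the gum
Overall: the gum 452/727 = 62.2%, bupropion 337/793 = 42.5% → the gum
Neither sweeps: the gum wins 1 of 2 groups, bupropion wins 1. The gum wins overall but not every group — no Simpson reversal.

No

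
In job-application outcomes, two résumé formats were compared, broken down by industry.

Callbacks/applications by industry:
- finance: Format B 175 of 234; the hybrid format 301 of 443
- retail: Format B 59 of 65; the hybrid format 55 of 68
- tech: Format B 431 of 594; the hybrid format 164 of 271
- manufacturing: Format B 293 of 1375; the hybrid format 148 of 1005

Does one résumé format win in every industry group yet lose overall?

No

Finance: Format B 175/234 = 74.8%, the hybrid format 301/443 = 67.9% → Format B
Retail: Format B 59/65 = 90.8%, the hybrid format 55/68 = 80.9% → Format B
Tech: Format B 431/594 = 72.6%, the hybrid format 164/271 = 60.5% → Format B
Manufacturing: Format B 293/1375 = 21.3%, the hybrid format 148/1005 = 14.7% → Format B
Overall: Format B 958/2268 = 42.2%, the hybrid format 668/1787 = 37.4% → Format B
Format B wins overall and in every industry group — no reversal.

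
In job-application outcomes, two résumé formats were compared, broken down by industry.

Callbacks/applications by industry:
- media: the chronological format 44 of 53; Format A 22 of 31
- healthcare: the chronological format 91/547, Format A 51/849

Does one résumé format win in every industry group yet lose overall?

Media: the chronological format 44/53 = 83.0%, Format A 22/31 = 71.0% → the chronological format
Healthcare: the chronological format 91/547 = 16.6%, Format A 51/849 = 6.0% → the chronological format
Overall: the chronological format 135/600 = 22.5%, Format A 73/880 = 8.3% → the chronological format
The chronological format wins overall and in every industry group — no reversal.

No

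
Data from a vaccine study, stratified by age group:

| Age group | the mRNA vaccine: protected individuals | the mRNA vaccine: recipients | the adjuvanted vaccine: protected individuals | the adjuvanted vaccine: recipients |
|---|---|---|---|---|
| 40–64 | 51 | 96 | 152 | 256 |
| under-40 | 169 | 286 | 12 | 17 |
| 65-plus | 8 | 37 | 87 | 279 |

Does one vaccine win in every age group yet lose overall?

40–64: the mRNA vaccine 51/96 = 53.1%, the adjuvanted vaccine 152/256 = 59.4% → the adjuvanted vaccine
Under-40: the mRNA vaccine 169/286 = 59.1%, the adjuvanted vaccine 12/17 = 70.6% → the adjuvanted vaccine
65-plus: the mRNA vaccine 8/37 = 21.6%, the adjuvanted vaccine 87/279 = 31.2% → the adjuvanted vaccine
Overall: the mRNA vaccine 228/419 = 54.4%, the adjuvanted vaccine 251/552 = 45.5% → the mRNA vaccine
The adjuvanted vaccine wins each age group but the mRNA vaccine wins overall — the comparison reverses. The adjuvanted vaccine's recipients skew toward 65-plus, which has a lower base rate.

Yes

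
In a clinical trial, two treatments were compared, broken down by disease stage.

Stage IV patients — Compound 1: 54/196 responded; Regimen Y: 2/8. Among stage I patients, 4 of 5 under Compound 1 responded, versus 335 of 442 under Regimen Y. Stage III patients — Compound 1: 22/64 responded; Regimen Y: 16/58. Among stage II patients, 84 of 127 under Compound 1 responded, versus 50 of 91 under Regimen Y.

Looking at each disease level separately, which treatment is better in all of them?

Stage IV: Compound 1 54/196 = 27.6%, Regimen Y 2/8 = 25.0% → Compound 1
Stage I: Compound 1 4/5 = 80.0%, Regimen Y 335/442 = 75.8% → Compound 1
Stage III: Compound 1 22/64 = 34.4%, Regimen Y 16/58 = 27.6% → Compound 1
Stage II: Compound 1 84/127 = 66.1%, Regimen Y 50/91 = 54.9% → Compound 1
Compound 1 has the higher rate in all 4 groups.

Compound 1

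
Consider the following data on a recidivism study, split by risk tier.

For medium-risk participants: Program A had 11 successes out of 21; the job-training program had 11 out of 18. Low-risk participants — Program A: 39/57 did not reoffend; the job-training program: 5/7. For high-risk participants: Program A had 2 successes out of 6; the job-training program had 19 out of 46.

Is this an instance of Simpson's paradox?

Yes

Medium-risk: Program A 11/21 = 52.4%, the job-training program 11/18 = 61.1% → the job-training program
Low-risk: Program A 39/57 = 68.4%, the job-training program 5/7 = 71.4% → the job-training program
High-risk: Program A 2/6 = 33.3%, the job-training program 19/46 = 41.3% → the job-training program
Overall: Program A 52/84 = 61.9%, the job-training program 35/71 = 49.3% → Program A
The job-training program wins each risk group but Program A wins overall — the comparison reverses. The job-training program's participants skew toward high-risk, which has a lower base rate.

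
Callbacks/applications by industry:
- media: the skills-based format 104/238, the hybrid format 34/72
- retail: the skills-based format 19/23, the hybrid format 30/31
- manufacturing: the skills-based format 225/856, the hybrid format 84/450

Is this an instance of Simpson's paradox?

Media: the skills-based format 104/238 = 43.7%, the hybrid format 34/72 = 47.2% → the hybrid format
Retail: the skills-based format 19/23 = 82.6%, the hybrid format 30/31 = 96.8% → the hybrid format
Manufacturing: the skills-based format 225/856 = 26.3%, the hybrid format 84/450 = 18.7% → the skills-based format
Overall: the skills-based format 348/1117 = 31.2%, the hybrid format 148/553 = 26.8% → the skills-based format
Neither sweeps: the skills-based format wins 1 of 3 groups, the hybrid format wins 2. The skills-based format wins overall but not every group — no Simpson reversal.

No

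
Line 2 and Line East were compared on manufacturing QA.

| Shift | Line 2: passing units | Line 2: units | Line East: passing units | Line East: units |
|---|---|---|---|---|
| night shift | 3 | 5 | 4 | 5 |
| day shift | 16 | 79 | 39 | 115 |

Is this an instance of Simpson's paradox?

Night shift: Line 2 3/5 = 60.0%, Line East 4/5 = 80.0% → Line East
Day shift: Line 2 16/79 = 20.3%, Line East 39/115 = 33.9% → Line East
Overall: Line 2 19/84 = 22.6%, Line East 43/120 = 35.8% → Line East
Line East wins overall and in every shift group — no reversal.

No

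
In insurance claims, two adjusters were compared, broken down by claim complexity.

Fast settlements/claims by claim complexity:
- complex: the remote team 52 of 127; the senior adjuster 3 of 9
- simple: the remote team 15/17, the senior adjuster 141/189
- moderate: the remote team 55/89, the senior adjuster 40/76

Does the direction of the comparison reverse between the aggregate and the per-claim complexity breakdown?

Complex: the remote team 52/127 = 40.9%, the senior adjuster 3/9 = 33.3% → the remote team
Simple: the remote team 15/17 = 88.2%, the senior adjuster 141/189 = 74.6% → the remote team
Moderate: the remote team 55/89 = 61.8%, the senior adjuster 40/76 = 52.6% → the remote team
Overall: the remote team 122/233 = 52.4%, the senior adjuster 184/274 = 67.2% → the senior adjuster
The remote team wins each claim group but the senior adjuster wins overall — the comparison reverses. The remote team's claims skew toward complex, which has a lower base rate.

Yes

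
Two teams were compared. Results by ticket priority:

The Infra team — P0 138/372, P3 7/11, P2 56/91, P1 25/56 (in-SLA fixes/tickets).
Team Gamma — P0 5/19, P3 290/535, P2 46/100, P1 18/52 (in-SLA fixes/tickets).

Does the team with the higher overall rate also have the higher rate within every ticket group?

P0: the Infra team 138/372 = 37.1%, Team Gamma 5/19 = 26.3% → the Infra team
P3: the Infra team 7/11 = 63.6%, Team Gamma 290/535 = 54.2% → the Infra team
P2: the Infra team 56/91 = 61.5%, Team Gamma 46/100 = 46.0% → the Infra team
P1: the Infra team 25/56 = 44.6%, Team Gamma 18/52 = 34.6% → the Infra team
Overall: the Infra team 226/530 = 42.6%, Team Gamma 359/706 = 50.8% → Team Gamma
The Infra team wins each ticket group but Team Gamma wins overall — the comparison reverses. The Infra team's tickets skew toward P0, which has a lower base rate.

No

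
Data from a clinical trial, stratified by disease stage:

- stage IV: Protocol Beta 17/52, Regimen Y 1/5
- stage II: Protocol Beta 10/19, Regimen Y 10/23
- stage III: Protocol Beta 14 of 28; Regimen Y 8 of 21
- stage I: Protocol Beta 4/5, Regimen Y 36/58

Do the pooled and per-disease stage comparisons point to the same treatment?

No

Stage IV: Protocol Beta 17/52 = 32.7%, Regimen Y 1/5 = 20.0% → Protocol Beta
Stage II: Protocol Beta 10/19 = 52.6%, Regimen Y 10/23 = 43.5% → Protocol Beta
Stage III: Protocol Beta 14/28 = 50.0%, Regimen Y 8/21 = 38.1% → Protocol Beta
Stage I: Protocol Beta 4/5 = 80.0%, Regimen Y 36/58 = 62.1% → Protocol Beta
Overall: Protocol Beta 45/104 = 43.3%, Regimen Y 55/107 = 51.4% → Regimen Y
Protocol Beta wins each disease group but Regimen Y wins overall — the comparison reverses. Protocol Beta's patients skew toward stage IV, which has a lower base rate.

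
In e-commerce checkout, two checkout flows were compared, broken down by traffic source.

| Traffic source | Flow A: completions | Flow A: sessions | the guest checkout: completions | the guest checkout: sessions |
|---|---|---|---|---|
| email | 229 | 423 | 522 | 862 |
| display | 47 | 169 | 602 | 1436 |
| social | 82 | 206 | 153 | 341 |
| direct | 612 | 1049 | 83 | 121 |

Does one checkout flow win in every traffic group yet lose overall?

Yes

Email: Flow A 229/423 = 54.1%, the guest checkout 522/862 = 60.6% → the guest checkout
Display: Flow A 47/169 = 27.8%, the guest checkout 602/1436 = 41.9% → the guest checkout
Social: Flow A 82/206 = 39.8%, the guest checkout 153/341 = 44.9% → the guest checkout
Direct: Flow A 612/1049 = 58.3%, the guest checkout 83/121 = 68.6% → the guest checkout
Overall: Flow A 970/1847 = 52.5%, the guest checkout 1360/2760 = 49.3% → Flow A
The guest checkout wins each traffic group but Flow A wins overall — the comparison reverses. The guest checkout's sessions skew toward display, which has a lower base rate.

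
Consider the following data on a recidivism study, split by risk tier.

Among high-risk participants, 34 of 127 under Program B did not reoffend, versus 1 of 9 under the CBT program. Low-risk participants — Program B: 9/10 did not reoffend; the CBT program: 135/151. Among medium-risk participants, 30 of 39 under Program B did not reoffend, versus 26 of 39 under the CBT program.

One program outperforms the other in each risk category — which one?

High-risk: Program B 34/127 = 26.8%, the CBT program 1/9 = 11.1% → Program B
Low-risk: Program B 9/10 = 90.0%, the CBT program 135/151 = 89.4% → Program B
Medium-risk: Program B 30/39 = 76.9%, the CBT program 26/39 = 66.7% → Program B
Program B has the higher rate in all 3 groups.

Program B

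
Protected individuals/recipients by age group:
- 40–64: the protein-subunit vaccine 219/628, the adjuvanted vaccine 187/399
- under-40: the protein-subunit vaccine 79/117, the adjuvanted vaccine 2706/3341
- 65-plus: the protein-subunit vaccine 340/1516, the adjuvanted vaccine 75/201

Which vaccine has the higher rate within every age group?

the adjuvanted vaccine

40–64: the protein-subunit vaccine 219/628 = 34.9%, the adjuvanted vaccine 187/399 = 46.9% → the adjuvanted vaccine
Under-40: the protein-subunit vaccine 79/117 = 67.5%, the adjuvanted vaccine 2706/3341 = 81.0% → the adjuvanted vaccine
65-plus: the protein-subunit vaccine 340/1516 = 22.4%, the adjuvanted vaccine 75/201 = 37.3% → the adjuvanted vaccine
The adjuvanted vaccine has the higher rate in all 3 groups.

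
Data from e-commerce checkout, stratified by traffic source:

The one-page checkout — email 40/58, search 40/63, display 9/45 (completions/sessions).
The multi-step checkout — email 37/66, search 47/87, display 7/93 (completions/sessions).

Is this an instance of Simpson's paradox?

No

Email: the one-page checkout 40/58 = 69.0%, the multi-step checkout 37/66 = 56.1% → the one-page checkout
Search: the one-page checkout 40/63 = 63.5%, the multi-step checkout 47/87 = 54.0% → the one-page checkout
Display: the one-page checkout 9/45 = 20.0%, the multi-step checkout 7/93 = 7.5% → the one-page checkout
Overall: the one-page checkout 89/166 = 53.6%, the multi-step checkout 91/246 = 37.0% → the one-page checkout
The one-page checkout wins overall and in every traffic group — no reversal.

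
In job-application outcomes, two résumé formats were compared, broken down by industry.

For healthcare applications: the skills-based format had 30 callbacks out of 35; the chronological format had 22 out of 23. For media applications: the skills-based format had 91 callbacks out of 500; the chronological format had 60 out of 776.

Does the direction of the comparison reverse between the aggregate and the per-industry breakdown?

Healthcare: the skills-based format 30/35 = 85.7%, the chronological format 22/23 = 95.7% → the chronological format
Media: the skills-based format 91/500 = 18.2%, the chronological format 60/776 = 7.7% → the skills-based format
Overall: the skills-based format 121/535 = 22.6%, the chronological format 82/799 = 10.3% → the skills-based format
Neither sweeps: the skills-based format wins 1 of 2 groups, the chronological format wins 1. The skills-based format wins overall but not every group — no Simpson reversal.

No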